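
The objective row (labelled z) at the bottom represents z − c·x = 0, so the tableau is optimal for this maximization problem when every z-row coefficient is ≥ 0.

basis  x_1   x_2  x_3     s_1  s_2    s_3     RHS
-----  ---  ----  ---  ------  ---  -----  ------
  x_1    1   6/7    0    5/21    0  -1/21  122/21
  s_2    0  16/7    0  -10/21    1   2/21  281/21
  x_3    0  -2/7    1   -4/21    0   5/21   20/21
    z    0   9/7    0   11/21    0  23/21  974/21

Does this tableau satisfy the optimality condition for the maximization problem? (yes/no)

yes

Every z-row coefficient is ≥ 0, so the tableau is optimal.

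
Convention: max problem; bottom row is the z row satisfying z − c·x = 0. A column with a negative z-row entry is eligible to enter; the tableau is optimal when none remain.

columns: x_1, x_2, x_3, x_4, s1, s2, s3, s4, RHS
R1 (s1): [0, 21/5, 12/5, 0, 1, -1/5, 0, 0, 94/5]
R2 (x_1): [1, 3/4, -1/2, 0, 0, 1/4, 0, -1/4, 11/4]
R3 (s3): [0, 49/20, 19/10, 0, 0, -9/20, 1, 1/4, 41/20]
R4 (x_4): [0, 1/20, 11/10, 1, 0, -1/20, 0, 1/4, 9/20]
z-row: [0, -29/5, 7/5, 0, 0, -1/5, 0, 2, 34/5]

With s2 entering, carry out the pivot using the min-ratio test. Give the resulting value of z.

9

Ratio test on column s2 — row 1: entry -1/5 ≤ 0; row 2: (11/4)/(1/4) = 11; row 3: entry -9/20 ≤ 0; row 4: entry -1/20 ≤ 0. Minimum is 11 at row 2 (x_1 leaves); pivot element 1/4.
Pivot on row 2; the z-row RHS becomes 34/5 − (-1/5)·11 = 9.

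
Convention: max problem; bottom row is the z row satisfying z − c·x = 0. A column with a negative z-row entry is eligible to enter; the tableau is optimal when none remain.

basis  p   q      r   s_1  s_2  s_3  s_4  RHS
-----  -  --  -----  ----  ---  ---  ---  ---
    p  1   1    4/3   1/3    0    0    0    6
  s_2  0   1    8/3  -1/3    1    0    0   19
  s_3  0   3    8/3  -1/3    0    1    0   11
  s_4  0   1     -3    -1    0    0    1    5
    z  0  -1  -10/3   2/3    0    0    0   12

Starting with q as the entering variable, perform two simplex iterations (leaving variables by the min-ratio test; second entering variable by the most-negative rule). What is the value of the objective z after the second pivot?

103/4

Ratio test on column q — row 1: 6/1 = 6; row 2: 19/1 = 19; row 3: 11/3 = 11/3; row 4: 5/1 = 5. Minimum is 11/3 at row 3 (s_3 leaves); pivot element 3.
Pivot on row 3; the z-row RHS becomes 12 − (-1)·(11/3) = 47/3.
Next entering variable (most negative z-row entry -22/9): r.
Ratio test on column r — row 1: (7/3)/(4/9) = 21/4; row 2: (46/3)/(16/9) = 69/8; row 3: (11/3)/(8/9) = 33/8; row 4: entry -35/9 ≤ 0. Minimum is 33/8 at row 3 (q leaves); pivot element 8/9.
After the second pivot the z-row RHS is 47/3 − (-22/9)·(33/8) = 103/4.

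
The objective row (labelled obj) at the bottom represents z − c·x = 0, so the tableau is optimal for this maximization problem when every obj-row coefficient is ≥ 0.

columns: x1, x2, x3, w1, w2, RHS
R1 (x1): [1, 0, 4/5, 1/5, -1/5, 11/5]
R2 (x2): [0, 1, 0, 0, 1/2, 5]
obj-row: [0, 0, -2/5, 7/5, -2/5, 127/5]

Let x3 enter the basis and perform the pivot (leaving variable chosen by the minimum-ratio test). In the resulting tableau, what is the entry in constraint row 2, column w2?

Ratio test on column x3 — row 1: (11/5)/(4/5) = 11/4; row 2: entry 0 ≤ 0. Minimum is 11/4 at row 1 (x1 leaves); pivot element 4/5.
Divide row 1 by 4/5; eliminate column x3 from the other rows.
Row 2 update in column w2: 1/2 − 0·(-1/4) = 1/2.

1/2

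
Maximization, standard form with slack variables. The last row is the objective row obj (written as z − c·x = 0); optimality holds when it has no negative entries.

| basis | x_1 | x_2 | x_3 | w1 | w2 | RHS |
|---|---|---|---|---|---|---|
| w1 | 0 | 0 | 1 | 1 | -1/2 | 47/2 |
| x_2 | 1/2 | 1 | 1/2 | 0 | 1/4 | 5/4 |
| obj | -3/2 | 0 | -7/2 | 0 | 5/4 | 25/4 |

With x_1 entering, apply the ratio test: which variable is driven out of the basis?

Column x_1 entries and ratios — w1: 0 ≤ 0, skip; x_2: (5/4)/(1/2) = 5/2.
Smallest ratio is 5/2 in the row of x_2, so x_2 leaves.

x_2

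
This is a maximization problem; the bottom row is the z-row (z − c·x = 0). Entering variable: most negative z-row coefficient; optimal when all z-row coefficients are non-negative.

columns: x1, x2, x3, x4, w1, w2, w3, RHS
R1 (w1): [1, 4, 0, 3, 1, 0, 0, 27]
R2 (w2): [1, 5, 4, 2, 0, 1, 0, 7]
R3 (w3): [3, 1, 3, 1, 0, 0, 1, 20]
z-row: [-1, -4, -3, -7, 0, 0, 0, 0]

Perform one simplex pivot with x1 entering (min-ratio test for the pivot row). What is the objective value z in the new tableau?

Ratio test on column x1 — row 1: 27/1 = 27; row 2: 7/1 = 7; row 3: 20/3 = 20/3. Minimum is 20/3 at row 3 (w3 leaves); pivot element 3.
Pivot on row 3; the z-row RHS becomes 0 − (-1)·(20/3) = 20/3.

20/3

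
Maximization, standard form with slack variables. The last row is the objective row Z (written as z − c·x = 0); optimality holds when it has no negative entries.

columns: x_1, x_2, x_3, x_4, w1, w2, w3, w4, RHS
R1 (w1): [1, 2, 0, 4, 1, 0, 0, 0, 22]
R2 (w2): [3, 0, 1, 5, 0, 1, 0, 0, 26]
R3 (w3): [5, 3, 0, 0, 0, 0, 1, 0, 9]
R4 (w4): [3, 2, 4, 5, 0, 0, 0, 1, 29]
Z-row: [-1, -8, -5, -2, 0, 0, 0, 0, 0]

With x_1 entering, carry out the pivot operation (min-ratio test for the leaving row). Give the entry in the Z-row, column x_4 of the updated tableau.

-2

Ratio test on column x_1 — row 1: 22/1 = 22; row 2: 26/3 = 26/3; row 3: 9/5 = 9/5; row 4: 29/3 = 29/3. Minimum is 9/5 at row 3 (w3 leaves); pivot element 5.
Divide row 3 by 5; eliminate column x_1 from the other rows.
Z-row update in column x_4: -2 − (-1)·0 = -2.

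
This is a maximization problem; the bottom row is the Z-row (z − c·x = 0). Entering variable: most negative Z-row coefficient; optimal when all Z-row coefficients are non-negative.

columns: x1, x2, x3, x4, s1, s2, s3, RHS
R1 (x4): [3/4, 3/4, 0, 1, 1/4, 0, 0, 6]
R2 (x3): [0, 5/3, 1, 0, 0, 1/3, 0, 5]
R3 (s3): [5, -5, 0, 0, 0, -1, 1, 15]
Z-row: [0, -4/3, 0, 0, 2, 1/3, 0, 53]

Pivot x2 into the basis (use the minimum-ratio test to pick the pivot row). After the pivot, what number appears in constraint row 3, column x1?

5

Ratio test on column x2 — row 1: 6/(3/4) = 8; row 2: 5/(5/3) = 3; row 3: entry -5 ≤ 0. Minimum is 3 at row 2 (x3 leaves); pivot element 5/3.
Divide row 2 by 5/3; eliminate column x2 from the other rows.
Row 3 update in column x1: 5 − (-5)·0 = 5.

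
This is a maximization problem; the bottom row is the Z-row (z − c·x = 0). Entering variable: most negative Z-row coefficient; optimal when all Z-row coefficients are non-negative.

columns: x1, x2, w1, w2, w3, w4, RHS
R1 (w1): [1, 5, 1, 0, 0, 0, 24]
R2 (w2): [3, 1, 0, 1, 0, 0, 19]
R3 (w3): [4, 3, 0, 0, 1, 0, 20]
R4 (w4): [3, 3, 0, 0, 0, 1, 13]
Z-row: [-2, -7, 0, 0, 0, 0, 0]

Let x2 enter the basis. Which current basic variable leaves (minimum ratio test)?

w4

Column x2 entries and ratios — w1: 24/5 = 24/5; w2: 19/1 = 19; w3: 20/3 = 20/3; w4: 13/3 = 13/3.
Smallest ratio is 13/3 in the row of w4, so w4 leaves.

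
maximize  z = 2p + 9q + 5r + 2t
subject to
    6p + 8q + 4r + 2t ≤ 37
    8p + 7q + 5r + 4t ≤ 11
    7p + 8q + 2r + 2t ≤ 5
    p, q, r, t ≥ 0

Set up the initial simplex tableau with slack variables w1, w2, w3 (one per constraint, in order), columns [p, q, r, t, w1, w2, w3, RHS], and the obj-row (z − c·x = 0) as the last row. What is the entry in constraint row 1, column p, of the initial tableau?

Constraint 1 has coefficient 6 on p.

6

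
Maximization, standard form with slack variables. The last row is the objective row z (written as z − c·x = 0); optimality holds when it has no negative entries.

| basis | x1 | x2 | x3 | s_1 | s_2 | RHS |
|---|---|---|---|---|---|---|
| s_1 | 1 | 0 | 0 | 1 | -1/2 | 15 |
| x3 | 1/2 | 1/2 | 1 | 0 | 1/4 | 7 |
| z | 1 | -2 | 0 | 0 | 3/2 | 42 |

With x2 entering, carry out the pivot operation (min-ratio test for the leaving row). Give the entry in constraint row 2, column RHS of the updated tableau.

Ratio test on column x2 — row 1: entry 0 ≤ 0; row 2: 7/(1/2) = 14. Minimum is 14 at row 2 (x3 leaves); pivot element 1/2.
Divide row 2 by 1/2; eliminate column x2 from the other rows.
In the new row 2, the RHS entry is the old entry divided by the pivot: 7/(1/2) = 14.

14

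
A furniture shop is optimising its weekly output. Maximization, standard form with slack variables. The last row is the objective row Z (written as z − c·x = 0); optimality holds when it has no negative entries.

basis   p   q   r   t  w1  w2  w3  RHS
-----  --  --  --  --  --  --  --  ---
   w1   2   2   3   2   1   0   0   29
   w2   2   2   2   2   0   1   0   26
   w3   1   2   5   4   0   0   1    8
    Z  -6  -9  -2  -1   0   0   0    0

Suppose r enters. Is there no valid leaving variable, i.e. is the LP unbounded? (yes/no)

no

Column r has positive entries in row(s) 1, 2, 3, so the ratio test bounds it — not unbounded.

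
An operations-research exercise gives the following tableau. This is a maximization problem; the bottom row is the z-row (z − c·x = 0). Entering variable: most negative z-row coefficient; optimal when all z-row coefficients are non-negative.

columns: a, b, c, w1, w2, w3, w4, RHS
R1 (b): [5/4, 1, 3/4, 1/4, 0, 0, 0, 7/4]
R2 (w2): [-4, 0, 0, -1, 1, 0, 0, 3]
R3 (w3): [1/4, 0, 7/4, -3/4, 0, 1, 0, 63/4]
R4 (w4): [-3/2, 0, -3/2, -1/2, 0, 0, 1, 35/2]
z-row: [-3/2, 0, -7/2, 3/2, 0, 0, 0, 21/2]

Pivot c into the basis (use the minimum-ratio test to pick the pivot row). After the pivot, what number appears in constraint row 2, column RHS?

Ratio test on column c — row 1: (7/4)/(3/4) = 7/3; row 2: entry 0 ≤ 0; row 3: (63/4)/(7/4) = 9; row 4: entry -3/2 ≤ 0. Minimum is 7/3 at row 1 (b leaves); pivot element 3/4.
Divide row 1 by 3/4; eliminate column c from the other rows.
Row 2 update in column RHS: 3 − 0·(7/3) = 3.

3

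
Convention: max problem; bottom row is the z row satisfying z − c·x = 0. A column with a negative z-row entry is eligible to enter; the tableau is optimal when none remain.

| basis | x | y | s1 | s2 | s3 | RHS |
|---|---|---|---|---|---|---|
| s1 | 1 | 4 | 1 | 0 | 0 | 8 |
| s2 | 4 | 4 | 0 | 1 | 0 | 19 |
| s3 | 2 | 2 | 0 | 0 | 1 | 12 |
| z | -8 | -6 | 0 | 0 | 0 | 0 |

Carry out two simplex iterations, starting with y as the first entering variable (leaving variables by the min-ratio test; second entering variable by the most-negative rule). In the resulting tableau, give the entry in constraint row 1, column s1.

Ratio test on column y — row 1: 8/4 = 2; row 2: 19/4 = 19/4; row 3: 12/2 = 6. Minimum is 2 at row 1 (s1 leaves); pivot element 4.
Divide row 1 by 4; eliminate column y from the other rows.
Second iteration: most negative z-row entry is -13/2 in column x, so x enters.
Ratio test on column x — row 1: 2/(1/4) = 8; row 2: 11/3 = 11/3; row 3: 8/(3/2) = 16/3. Minimum is 11/3 at row 2 (s2 leaves); pivot element 3.
Divide row 2 by 3; eliminate column x from the other rows.
After both pivots, the entry at constraint row 1, column s1 is 1/3.

1/3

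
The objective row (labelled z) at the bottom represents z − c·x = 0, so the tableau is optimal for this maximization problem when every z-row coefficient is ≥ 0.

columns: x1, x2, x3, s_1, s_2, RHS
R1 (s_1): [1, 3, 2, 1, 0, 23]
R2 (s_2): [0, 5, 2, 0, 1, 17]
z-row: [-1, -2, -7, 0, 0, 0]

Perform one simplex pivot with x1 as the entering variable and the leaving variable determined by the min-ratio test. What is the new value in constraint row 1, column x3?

2

Ratio test on column x1 — row 1: 23/1 = 23; row 2: entry 0 ≤ 0. Minimum is 23 at row 1 (s_1 leaves); pivot element 1.
Divide row 1 by 1; eliminate column x1 from the other rows.
In the new row 1, the x3 entry is the old entry divided by the pivot: 2/1 = 2.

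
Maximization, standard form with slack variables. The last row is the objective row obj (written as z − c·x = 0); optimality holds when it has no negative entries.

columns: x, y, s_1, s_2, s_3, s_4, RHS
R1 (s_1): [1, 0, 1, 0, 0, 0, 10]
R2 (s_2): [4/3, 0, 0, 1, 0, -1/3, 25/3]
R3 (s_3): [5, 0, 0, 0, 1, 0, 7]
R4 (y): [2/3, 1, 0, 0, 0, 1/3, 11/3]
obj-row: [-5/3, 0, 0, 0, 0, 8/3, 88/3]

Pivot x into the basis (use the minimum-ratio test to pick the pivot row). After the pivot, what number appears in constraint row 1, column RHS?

43/5

Ratio test on column x — row 1: 10/1 = 10; row 2: (25/3)/(4/3) = 25/4; row 3: 7/5 = 7/5; row 4: (11/3)/(2/3) = 11/2. Minimum is 7/5 at row 3 (s_3 leaves); pivot element 5.
Divide row 3 by 5; eliminate column x from the other rows.
Row 1 update in column RHS: 10 − 1·(7/5) = 43/5.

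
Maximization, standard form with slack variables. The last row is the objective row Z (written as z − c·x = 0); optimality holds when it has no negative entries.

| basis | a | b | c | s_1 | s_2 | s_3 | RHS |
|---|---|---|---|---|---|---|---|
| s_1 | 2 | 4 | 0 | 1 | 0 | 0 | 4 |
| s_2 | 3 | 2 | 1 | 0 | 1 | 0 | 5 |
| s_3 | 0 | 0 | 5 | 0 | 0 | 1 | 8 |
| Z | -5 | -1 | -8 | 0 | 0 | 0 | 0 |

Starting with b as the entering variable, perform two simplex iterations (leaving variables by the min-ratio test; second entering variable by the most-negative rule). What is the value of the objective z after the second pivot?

69/5

Ratio test on column b — row 1: 4/4 = 1; row 2: 5/2 = 5/2; row 3: entry 0 ≤ 0. Minimum is 1 at row 1 (s_1 leaves); pivot element 4.
Pivot on row 1; the Z-row RHS becomes 0 − (-1)·1 = 1.
Next entering variable (most negative Z-row entry -8): c.
Ratio test on column c — row 1: entry 0 ≤ 0; row 2: 3/1 = 3; row 3: 8/5 = 8/5. Minimum is 8/5 at row 3 (s_3 leaves); pivot element 5.
After the second pivot the Z-row RHS is 1 − (-8)·(8/5) = 69/5.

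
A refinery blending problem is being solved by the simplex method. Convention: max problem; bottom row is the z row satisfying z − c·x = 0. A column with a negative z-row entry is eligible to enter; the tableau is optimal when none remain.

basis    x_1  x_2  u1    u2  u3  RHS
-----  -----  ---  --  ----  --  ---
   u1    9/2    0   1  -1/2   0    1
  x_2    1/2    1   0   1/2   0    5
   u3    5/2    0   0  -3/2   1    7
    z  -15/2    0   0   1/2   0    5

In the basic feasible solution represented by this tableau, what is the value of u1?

1

u1 is basic (row 1); its value is the RHS of that row, 1.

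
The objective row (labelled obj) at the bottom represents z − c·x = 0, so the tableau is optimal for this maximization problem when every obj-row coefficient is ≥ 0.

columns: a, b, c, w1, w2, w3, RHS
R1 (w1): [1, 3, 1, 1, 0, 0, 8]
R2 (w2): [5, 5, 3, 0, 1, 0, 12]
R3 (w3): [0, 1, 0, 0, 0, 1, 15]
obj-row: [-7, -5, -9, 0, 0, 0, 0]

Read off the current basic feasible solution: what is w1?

8

w1 is basic (row 1); its value is the RHS of that row, 8.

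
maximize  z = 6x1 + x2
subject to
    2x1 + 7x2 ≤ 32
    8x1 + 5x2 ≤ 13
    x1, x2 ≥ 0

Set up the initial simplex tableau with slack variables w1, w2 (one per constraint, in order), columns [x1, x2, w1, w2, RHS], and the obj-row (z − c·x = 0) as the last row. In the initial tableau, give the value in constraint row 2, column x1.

8

Constraint 2 has coefficient 8 on x1.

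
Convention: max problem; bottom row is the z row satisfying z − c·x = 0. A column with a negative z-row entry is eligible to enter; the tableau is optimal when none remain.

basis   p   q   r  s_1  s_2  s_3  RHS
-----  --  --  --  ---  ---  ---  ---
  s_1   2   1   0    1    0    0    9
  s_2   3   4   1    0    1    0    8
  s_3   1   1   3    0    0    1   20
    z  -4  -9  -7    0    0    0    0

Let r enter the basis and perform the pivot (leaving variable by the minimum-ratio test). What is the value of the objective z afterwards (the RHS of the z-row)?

140/3

Ratio test on column r — row 1: entry 0 ≤ 0; row 2: 8/1 = 8; row 3: 20/3 = 20/3. Minimum is 20/3 at row 3 (s_3 leaves); pivot element 3.
Pivot on row 3; the z-row RHS becomes 0 − (-7)·(20/3) = 140/3.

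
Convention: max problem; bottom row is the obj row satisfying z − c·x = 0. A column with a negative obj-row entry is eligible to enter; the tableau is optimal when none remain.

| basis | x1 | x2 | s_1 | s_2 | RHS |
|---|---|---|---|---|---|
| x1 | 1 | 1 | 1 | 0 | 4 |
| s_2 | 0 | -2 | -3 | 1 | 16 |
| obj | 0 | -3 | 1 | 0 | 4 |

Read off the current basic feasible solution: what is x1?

4

x1 is basic (row 1); its value is the RHS of that row, 4.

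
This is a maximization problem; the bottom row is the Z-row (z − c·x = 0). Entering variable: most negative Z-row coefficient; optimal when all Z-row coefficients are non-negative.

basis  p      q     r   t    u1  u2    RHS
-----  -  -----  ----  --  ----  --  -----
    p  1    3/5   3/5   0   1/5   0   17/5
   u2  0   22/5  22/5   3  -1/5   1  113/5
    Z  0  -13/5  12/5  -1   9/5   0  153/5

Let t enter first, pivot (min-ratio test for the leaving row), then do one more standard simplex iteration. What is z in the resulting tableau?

Ratio test on column t — row 1: entry 0 ≤ 0; row 2: (113/5)/3 = 113/15. Minimum is 113/15 at row 2 (u2 leaves); pivot element 3.
Pivot on row 2; the Z-row RHS becomes 153/5 − (-1)·(113/15) = 572/15.
Next entering variable (most negative Z-row entry -17/15): q.
Ratio test on column q — row 1: (17/5)/(3/5) = 17/3; row 2: (113/15)/(22/15) = 113/22. Minimum is 113/22 at row 2 (t leaves); pivot element 22/15.
After the second pivot the Z-row RHS is 572/15 − (-17/15)·(113/22) = 967/22.

967/22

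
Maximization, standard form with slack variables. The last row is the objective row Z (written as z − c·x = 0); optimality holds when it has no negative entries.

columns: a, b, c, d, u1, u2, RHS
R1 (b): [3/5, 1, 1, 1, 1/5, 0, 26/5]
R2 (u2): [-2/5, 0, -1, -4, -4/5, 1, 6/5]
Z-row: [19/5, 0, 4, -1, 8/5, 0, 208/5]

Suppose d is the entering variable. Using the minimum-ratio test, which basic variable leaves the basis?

Column d entries and ratios — b: (26/5)/1 = 26/5; u2: -4 ≤ 0, skip.
Smallest ratio is 26/5 in the row of b, so b leaves.

b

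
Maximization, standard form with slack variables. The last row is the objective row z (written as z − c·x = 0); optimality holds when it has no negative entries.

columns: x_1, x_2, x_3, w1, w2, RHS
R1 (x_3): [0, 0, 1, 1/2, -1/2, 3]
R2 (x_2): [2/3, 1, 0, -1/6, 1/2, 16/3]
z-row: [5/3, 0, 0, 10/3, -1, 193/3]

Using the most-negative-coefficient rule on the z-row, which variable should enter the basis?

w2

Negative z-row entries: w2: -1.
The most negative is -1 in column w2, so w2 enters.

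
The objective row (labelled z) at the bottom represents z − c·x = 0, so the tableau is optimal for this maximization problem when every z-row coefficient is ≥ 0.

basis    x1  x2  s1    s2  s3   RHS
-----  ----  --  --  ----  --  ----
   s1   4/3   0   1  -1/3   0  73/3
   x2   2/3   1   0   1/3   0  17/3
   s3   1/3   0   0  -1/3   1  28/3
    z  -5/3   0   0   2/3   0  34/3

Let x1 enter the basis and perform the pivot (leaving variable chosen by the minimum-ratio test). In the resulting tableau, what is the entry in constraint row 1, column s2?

Ratio test on column x1 — row 1: (73/3)/(4/3) = 73/4; row 2: (17/3)/(2/3) = 17/2; row 3: (28/3)/(1/3) = 28. Minimum is 17/2 at row 2 (x2 leaves); pivot element 2/3.
Divide row 2 by 2/3; eliminate column x1 from the other rows.
Row 1 update in column s2: -1/3 − (4/3)·(1/2) = -1.

-1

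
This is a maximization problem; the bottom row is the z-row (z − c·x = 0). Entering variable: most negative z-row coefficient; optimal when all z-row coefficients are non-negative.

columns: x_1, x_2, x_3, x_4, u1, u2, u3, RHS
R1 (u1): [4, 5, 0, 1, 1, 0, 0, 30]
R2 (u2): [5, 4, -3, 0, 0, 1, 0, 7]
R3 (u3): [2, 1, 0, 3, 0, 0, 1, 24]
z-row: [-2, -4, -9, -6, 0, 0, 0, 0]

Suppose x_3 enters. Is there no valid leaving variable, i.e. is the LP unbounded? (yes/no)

Every constraint-row entry in column x_3 is ≤ 0, so increasing x_3 is unbounded.

yes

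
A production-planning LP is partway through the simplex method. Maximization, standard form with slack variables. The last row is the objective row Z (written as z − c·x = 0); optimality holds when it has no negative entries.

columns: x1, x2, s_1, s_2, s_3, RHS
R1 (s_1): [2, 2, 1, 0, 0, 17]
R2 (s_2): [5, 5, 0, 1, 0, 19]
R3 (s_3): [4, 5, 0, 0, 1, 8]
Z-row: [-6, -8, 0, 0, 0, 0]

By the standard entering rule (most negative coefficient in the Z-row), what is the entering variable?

x2

Negative Z-row entries: x1: -6, x2: -8.
The most negative is -8 in column x2, so x2 enters.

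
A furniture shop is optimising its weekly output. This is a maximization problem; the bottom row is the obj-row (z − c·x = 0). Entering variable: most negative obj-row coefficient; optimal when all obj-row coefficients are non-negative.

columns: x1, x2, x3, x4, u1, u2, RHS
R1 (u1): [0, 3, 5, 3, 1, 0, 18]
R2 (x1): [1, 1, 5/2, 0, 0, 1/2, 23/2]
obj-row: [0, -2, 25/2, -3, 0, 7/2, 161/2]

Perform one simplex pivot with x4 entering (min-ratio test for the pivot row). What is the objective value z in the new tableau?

Ratio test on column x4 — row 1: 18/3 = 6; row 2: entry 0 ≤ 0. Minimum is 6 at row 1 (u1 leaves); pivot element 3.
Pivot on row 1; the obj-row RHS becomes 161/2 − (-3)·6 = 197/2.

197/2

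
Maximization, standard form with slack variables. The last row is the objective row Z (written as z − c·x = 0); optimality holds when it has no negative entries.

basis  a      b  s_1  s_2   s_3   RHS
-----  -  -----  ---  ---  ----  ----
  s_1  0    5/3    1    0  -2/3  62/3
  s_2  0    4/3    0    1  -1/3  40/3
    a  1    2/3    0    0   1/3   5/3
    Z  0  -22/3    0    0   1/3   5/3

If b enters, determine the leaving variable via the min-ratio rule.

Column b entries and ratios — s_1: (62/3)/(5/3) = 62/5; s_2: (40/3)/(4/3) = 10; a: (5/3)/(2/3) = 5/2.
Smallest ratio is 5/2 in the row of a, so a leaves.

a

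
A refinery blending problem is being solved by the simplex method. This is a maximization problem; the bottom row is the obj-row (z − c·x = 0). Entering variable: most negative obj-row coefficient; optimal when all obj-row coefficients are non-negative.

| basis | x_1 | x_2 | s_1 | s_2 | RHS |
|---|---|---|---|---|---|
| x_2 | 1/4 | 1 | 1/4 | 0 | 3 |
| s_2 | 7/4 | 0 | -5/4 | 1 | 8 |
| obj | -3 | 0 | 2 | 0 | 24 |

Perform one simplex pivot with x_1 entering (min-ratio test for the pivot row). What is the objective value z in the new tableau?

264/7

Ratio test on column x_1 — row 1: 3/(1/4) = 12; row 2: 8/(7/4) = 32/7. Minimum is 32/7 at row 2 (s_2 leaves); pivot element 7/4.
Pivot on row 2; the obj-row RHS becomes 24 − (-3)·(32/7) = 264/7.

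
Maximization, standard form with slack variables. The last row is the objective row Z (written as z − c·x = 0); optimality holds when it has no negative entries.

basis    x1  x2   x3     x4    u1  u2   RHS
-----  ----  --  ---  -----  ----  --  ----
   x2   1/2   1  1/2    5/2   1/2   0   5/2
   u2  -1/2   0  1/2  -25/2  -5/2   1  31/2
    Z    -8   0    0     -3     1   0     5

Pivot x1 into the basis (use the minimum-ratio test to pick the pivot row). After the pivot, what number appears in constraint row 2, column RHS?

Ratio test on column x1 — row 1: (5/2)/(1/2) = 5; row 2: entry -1/2 ≤ 0. Minimum is 5 at row 1 (x2 leaves); pivot element 1/2.
Divide row 1 by 1/2; eliminate column x1 from the other rows.
Row 2 update in column RHS: 31/2 − (-1/2)·5 = 18.

18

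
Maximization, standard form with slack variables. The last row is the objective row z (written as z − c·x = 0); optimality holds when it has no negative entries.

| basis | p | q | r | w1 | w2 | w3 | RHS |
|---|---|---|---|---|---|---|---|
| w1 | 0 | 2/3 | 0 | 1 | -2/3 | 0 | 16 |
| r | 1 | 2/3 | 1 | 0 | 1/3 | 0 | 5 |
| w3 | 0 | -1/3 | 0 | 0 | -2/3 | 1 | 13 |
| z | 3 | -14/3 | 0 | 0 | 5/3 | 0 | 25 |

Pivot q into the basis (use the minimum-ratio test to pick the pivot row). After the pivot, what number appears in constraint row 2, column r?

3/2

Ratio test on column q — row 1: 16/(2/3) = 24; row 2: 5/(2/3) = 15/2; row 3: entry -1/3 ≤ 0. Minimum is 15/2 at row 2 (r leaves); pivot element 2/3.
Divide row 2 by 2/3; eliminate column q from the other rows.
In the new row 2, the r entry is the old entry divided by the pivot: 1/(2/3) = 3/2.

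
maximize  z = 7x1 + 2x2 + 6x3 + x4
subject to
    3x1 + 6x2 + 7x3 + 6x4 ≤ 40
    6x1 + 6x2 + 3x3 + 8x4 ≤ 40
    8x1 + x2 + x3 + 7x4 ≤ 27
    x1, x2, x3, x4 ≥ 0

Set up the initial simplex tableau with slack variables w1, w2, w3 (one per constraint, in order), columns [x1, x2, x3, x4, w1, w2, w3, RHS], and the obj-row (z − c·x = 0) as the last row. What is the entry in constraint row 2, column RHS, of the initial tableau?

The RHS of constraint 2 is b_2 = 40.

40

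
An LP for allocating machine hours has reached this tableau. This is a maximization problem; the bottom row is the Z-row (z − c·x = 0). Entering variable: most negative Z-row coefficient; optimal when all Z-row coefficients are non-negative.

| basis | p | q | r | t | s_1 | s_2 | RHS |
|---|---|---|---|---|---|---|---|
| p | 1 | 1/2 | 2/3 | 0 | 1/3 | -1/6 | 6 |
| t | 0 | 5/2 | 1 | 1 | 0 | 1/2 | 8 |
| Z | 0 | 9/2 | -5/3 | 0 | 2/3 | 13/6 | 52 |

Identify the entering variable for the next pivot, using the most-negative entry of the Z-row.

r

Negative Z-row entries: r: -5/3.
The most negative is -5/3 in column r, so r enters.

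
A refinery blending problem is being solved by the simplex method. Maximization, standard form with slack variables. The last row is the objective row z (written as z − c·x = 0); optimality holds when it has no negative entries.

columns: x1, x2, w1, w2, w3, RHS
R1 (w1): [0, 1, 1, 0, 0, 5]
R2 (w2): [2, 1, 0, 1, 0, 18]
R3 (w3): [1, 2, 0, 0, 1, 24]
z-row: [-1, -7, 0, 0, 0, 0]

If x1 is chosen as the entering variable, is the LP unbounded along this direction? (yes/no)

Column x1 has positive entries in row(s) 2, 3, so the ratio test bounds it — not unbounded.

no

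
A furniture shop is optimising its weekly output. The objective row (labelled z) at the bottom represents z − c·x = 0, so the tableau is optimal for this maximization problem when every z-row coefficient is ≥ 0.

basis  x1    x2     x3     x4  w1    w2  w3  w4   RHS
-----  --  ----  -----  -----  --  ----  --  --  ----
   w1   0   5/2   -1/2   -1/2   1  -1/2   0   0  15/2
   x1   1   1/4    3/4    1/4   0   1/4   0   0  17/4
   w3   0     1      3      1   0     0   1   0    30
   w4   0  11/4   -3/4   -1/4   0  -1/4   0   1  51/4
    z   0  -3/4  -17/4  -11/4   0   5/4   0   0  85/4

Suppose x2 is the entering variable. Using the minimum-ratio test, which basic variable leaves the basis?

Column x2 entries and ratios — w1: (15/2)/(5/2) = 3; x1: (17/4)/(1/4) = 17; w3: 30/1 = 30; w4: (51/4)/(11/4) = 51/11.
Smallest ratio is 3 in the row of w1, so w1 leaves.

w1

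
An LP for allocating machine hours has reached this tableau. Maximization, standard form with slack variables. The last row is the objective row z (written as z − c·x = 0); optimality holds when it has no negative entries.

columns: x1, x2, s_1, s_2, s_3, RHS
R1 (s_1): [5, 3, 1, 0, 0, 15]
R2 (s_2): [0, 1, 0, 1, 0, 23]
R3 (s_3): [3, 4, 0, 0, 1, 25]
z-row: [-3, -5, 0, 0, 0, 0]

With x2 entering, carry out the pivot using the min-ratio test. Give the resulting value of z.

Ratio test on column x2 — row 1: 15/3 = 5; row 2: 23/1 = 23; row 3: 25/4 = 25/4. Minimum is 5 at row 1 (s_1 leaves); pivot element 3.
Pivot on row 1; the z-row RHS becomes 0 − (-5)·5 = 25.

25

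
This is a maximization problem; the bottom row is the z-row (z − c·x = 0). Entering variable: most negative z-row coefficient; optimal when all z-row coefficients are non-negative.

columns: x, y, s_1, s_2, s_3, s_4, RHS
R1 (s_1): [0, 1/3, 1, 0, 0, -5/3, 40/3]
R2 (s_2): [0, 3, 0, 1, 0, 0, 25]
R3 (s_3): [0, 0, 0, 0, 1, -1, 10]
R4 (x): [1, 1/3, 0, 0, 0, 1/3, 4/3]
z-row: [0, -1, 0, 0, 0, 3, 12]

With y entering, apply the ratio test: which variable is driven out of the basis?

Column y entries and ratios — s_1: (40/3)/(1/3) = 40; s_2: 25/3 = 25/3; s_3: 0 ≤ 0, skip; x: (4/3)/(1/3) = 4.
Smallest ratio is 4 in the row of x, so x leaves.

x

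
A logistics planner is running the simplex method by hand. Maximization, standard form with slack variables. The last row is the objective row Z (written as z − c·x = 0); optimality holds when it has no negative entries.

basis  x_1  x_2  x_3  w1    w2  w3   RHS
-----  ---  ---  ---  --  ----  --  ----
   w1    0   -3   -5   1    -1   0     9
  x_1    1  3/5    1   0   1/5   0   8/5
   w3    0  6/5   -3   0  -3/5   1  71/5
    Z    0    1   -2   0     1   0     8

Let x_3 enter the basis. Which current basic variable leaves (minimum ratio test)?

x_1

Column x_3 entries and ratios — w1: -5 ≤ 0, skip; x_1: (8/5)/1 = 8/5; w3: -3 ≤ 0, skip.
Smallest ratio is 8/5 in the row of x_1, so x_1 leaves.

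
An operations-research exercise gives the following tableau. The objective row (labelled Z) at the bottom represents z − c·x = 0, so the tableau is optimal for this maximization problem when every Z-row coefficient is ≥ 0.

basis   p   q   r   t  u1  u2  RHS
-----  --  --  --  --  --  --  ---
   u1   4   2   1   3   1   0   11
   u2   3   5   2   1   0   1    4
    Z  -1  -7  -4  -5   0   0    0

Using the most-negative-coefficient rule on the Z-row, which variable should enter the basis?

Negative Z-row entries: p: -1, q: -7, r: -4, t: -5.
The most negative is -7 in column q, so q enters.

q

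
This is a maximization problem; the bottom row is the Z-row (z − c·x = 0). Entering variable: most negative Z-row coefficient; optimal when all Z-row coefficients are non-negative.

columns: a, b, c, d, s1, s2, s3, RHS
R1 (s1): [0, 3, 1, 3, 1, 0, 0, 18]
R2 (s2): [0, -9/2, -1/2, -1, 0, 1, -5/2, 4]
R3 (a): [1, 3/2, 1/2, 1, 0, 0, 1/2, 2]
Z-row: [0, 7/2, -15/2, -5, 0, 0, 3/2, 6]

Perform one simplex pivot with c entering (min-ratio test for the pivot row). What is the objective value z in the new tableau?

Ratio test on column c — row 1: 18/1 = 18; row 2: entry -1/2 ≤ 0; row 3: 2/(1/2) = 4. Minimum is 4 at row 3 (a leaves); pivot element 1/2.
Pivot on row 3; the Z-row RHS becomes 6 − (-15/2)·4 = 36.

36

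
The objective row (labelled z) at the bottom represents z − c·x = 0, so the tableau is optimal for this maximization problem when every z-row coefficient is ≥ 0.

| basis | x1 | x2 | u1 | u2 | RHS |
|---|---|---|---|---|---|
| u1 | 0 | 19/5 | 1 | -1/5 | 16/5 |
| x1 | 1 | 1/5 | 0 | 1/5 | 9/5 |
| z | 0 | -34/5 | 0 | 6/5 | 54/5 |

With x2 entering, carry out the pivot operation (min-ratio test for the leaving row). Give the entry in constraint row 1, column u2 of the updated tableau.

-1/19

Ratio test on column x2 — row 1: (16/5)/(19/5) = 16/19; row 2: (9/5)/(1/5) = 9. Minimum is 16/19 at row 1 (u1 leaves); pivot element 19/5.
Divide row 1 by 19/5; eliminate column x2 from the other rows.
In the new row 1, the u2 entry is the old entry divided by the pivot: (-1/5)/(19/5) = -1/19.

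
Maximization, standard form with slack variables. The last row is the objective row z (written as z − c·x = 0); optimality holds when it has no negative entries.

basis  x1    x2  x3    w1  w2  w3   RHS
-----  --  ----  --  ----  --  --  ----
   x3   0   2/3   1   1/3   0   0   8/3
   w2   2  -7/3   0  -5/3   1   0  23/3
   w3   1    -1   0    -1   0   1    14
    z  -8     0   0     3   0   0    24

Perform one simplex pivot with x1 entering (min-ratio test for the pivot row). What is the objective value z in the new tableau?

164/3

Ratio test on column x1 — row 1: entry 0 ≤ 0; row 2: (23/3)/2 = 23/6; row 3: 14/1 = 14. Minimum is 23/6 at row 2 (w2 leaves); pivot element 2.
Pivot on row 2; the z-row RHS becomes 24 − (-8)·(23/6) = 164/3.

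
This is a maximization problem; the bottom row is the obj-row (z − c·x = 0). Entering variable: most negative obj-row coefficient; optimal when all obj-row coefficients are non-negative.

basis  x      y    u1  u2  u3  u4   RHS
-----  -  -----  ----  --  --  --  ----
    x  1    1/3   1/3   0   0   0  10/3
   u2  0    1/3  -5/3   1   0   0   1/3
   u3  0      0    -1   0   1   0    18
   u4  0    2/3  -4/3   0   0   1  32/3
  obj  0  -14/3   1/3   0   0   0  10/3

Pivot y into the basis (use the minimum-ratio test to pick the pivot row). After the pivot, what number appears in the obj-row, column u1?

-23

Ratio test on column y — row 1: (10/3)/(1/3) = 10; row 2: (1/3)/(1/3) = 1; row 3: entry 0 ≤ 0; row 4: (32/3)/(2/3) = 16. Minimum is 1 at row 2 (u2 leaves); pivot element 1/3.
Divide row 2 by 1/3; eliminate column y from the other rows.
obj-row update in column u1: 1/3 − (-14/3)·(-5) = -23.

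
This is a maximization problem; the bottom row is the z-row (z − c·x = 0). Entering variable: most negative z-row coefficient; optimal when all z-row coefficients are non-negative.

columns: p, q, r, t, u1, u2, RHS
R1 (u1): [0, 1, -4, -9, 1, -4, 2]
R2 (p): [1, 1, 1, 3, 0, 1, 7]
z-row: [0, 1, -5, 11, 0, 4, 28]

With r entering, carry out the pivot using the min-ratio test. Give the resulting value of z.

63

Ratio test on column r — row 1: entry -4 ≤ 0; row 2: 7/1 = 7. Minimum is 7 at row 2 (p leaves); pivot element 1.
Pivot on row 2; the z-row RHS becomes 28 − (-5)·7 = 63.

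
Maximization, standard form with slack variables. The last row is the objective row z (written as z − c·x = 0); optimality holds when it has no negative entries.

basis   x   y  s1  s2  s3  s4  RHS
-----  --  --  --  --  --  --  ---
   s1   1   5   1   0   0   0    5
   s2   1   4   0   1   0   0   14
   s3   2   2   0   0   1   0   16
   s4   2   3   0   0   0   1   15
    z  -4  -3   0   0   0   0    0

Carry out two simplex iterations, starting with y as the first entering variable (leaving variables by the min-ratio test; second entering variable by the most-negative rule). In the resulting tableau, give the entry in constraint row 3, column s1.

-2

Ratio test on column y — row 1: 5/5 = 1; row 2: 14/4 = 7/2; row 3: 16/2 = 8; row 4: 15/3 = 5. Minimum is 1 at row 1 (s1 leaves); pivot element 5.
Divide row 1 by 5; eliminate column y from the other rows.
Second iteration: most negative z-row entry is -17/5 in column x, so x enters.
Ratio test on column x — row 1: 1/(1/5) = 5; row 2: 10/(1/5) = 50; row 3: 14/(8/5) = 35/4; row 4: 12/(7/5) = 60/7. Minimum is 5 at row 1 (y leaves); pivot element 1/5.
Divide row 1 by 1/5; eliminate column x from the other rows.
After both pivots, the entry at constraint row 3, column s1 is -2.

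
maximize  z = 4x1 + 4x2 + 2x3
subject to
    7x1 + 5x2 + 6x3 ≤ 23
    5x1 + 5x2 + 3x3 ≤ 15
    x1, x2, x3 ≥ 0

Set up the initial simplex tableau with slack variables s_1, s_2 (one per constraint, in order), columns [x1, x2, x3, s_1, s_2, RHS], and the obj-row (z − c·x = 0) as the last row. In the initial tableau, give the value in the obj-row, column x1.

-4

The obj-row carries the negated objective coefficients: the x1 entry is -4.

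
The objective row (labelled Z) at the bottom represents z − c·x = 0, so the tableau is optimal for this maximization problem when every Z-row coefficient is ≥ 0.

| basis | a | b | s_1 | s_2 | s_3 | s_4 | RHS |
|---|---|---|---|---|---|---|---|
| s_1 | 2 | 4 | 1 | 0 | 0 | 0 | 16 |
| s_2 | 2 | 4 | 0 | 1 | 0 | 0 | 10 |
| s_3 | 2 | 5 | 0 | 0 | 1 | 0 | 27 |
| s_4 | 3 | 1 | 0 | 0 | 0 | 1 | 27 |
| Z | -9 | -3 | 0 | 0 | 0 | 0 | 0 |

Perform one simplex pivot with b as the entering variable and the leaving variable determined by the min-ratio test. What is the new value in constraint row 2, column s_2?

Ratio test on column b — row 1: 16/4 = 4; row 2: 10/4 = 5/2; row 3: 27/5 = 27/5; row 4: 27/1 = 27. Minimum is 5/2 at row 2 (s_2 leaves); pivot element 4.
Divide row 2 by 4; eliminate column b from the other rows.
In the new row 2, the s_2 entry is the old entry divided by the pivot: 1/4 = 1/4.

1/4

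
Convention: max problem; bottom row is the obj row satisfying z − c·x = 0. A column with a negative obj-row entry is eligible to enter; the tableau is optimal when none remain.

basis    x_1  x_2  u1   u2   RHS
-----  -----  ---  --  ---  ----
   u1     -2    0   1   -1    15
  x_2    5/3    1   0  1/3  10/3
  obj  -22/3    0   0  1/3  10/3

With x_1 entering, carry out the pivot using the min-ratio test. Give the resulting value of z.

Ratio test on column x_1 — row 1: entry -2 ≤ 0; row 2: (10/3)/(5/3) = 2. Minimum is 2 at row 2 (x_2 leaves); pivot element 5/3.
Pivot on row 2; the obj-row RHS becomes 10/3 − (-22/3)·2 = 18.

18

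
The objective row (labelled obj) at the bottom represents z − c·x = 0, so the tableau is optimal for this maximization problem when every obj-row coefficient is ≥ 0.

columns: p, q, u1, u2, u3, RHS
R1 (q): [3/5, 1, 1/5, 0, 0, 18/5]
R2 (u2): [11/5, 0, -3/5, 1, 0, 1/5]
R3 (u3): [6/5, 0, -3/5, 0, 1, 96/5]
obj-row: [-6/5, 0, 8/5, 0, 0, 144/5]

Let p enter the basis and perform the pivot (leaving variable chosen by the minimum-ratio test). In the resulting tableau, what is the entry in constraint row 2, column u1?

Ratio test on column p — row 1: (18/5)/(3/5) = 6; row 2: (1/5)/(11/5) = 1/11; row 3: (96/5)/(6/5) = 16. Minimum is 1/11 at row 2 (u2 leaves); pivot element 11/5.
Divide row 2 by 11/5; eliminate column p from the other rows.
In the new row 2, the u1 entry is the old entry divided by the pivot: (-3/5)/(11/5) = -3/11.

-3/11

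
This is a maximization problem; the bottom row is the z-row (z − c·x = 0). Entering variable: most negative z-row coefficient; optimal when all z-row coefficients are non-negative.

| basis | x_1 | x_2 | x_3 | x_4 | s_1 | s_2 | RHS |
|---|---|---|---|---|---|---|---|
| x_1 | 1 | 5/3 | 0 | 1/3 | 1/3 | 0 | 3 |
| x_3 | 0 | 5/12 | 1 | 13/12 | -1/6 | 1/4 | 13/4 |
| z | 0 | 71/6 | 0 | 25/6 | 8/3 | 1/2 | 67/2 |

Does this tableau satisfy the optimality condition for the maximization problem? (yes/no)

yes

Every z-row coefficient is ≥ 0, so the tableau is optimal.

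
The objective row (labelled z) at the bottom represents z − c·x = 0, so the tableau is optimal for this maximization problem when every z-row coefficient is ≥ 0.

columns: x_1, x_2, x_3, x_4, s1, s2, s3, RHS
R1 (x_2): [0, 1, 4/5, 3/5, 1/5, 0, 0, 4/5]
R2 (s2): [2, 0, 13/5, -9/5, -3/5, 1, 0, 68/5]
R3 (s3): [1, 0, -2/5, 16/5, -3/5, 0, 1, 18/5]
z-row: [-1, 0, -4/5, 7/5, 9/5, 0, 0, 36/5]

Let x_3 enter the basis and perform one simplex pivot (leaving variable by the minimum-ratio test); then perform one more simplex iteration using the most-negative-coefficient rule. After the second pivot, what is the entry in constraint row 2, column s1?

Ratio test on column x_3 — row 1: (4/5)/(4/5) = 1; row 2: (68/5)/(13/5) = 68/13; row 3: entry -2/5 ≤ 0. Minimum is 1 at row 1 (x_2 leaves); pivot element 4/5.
Divide row 1 by 4/5; eliminate column x_3 from the other rows.
Second iteration: most negative z-row entry is -1 in column x_1, so x_1 enters.
Ratio test on column x_1 — row 1: entry 0 ≤ 0; row 2: 11/2 = 11/2; row 3: 4/1 = 4. Minimum is 4 at row 3 (s3 leaves); pivot element 1.
Divide row 3 by 1; eliminate column x_1 from the other rows.
After both pivots, the entry at constraint row 2, column s1 is -1/4.

-1/4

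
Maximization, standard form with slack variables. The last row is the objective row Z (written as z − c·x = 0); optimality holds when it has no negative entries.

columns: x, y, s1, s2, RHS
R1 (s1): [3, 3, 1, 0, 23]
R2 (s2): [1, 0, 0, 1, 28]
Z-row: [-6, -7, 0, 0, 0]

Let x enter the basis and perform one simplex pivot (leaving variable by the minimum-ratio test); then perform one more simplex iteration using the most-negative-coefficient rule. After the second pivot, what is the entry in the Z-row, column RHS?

161/3

Ratio test on column x — row 1: 23/3 = 23/3; row 2: 28/1 = 28. Minimum is 23/3 at row 1 (s1 leaves); pivot element 3.
Divide row 1 by 3; eliminate column x from the other rows.
Second iteration: most negative Z-row entry is -1 in column y, so y enters.
Ratio test on column y — row 1: (23/3)/1 = 23/3; row 2: entry -1 ≤ 0. Minimum is 23/3 at row 1 (x leaves); pivot element 1.
Divide row 1 by 1; eliminate column y from the other rows.
After both pivots, the entry at the Z-row, column RHS is 161/3.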